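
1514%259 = 219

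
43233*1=43233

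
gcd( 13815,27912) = 3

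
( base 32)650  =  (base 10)6304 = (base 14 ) 2424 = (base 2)1100010100000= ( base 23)BL2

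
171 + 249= 420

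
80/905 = 16/181 = 0.09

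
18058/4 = 4514+1/2 =4514.50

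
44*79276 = 3488144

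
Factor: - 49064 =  - 2^3 *6133^1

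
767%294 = 179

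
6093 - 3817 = 2276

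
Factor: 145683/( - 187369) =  - 3^2*7^( - 1)*13^( - 1)*29^( - 1 )*71^( - 1 ) * 16187^1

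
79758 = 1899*42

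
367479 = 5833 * 63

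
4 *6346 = 25384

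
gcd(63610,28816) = 2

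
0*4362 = 0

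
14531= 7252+7279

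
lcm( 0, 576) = 0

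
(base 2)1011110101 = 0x2F5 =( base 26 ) 133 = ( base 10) 757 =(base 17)2a9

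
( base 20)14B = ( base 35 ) E1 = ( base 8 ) 753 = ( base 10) 491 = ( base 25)JG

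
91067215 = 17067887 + 73999328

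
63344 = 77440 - 14096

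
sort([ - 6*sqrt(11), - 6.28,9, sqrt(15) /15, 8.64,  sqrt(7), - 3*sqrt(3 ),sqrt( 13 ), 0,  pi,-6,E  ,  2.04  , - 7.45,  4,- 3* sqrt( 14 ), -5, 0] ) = [ - 6*sqrt( 11), - 3*sqrt(14),- 7.45, - 6.28,-6,  -  3*sqrt( 3) ,- 5,0,  0,sqrt( 15) /15,2.04,sqrt( 7),  E, pi , sqrt( 13 ), 4, 8.64,9 ] 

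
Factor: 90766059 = 3^1 * 19^1*1592387^1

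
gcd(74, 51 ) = 1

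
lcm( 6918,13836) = 13836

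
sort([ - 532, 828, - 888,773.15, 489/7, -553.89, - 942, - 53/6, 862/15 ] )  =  [- 942, - 888, - 553.89, - 532,- 53/6, 862/15, 489/7,773.15, 828]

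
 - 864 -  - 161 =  - 703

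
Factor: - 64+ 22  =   - 2^1*3^1 *7^1 = - 42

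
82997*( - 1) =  - 82997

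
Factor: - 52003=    - 7^1*17^1*19^1*23^1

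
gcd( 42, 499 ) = 1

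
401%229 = 172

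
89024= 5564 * 16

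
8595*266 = 2286270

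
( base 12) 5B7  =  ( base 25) 199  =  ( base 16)35b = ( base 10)859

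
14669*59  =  865471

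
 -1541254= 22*(-70057)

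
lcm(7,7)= 7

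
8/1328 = 1/166 = 0.01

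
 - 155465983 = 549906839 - 705372822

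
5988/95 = 5988/95 = 63.03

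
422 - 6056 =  - 5634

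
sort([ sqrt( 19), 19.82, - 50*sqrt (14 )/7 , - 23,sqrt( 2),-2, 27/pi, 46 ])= [-50*sqrt(14)/7, - 23, - 2,sqrt(2), sqrt( 19), 27/pi , 19.82,  46]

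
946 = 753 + 193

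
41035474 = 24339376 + 16696098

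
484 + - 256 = 228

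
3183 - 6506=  - 3323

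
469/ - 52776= - 1+52307/52776=- 0.01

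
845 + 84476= 85321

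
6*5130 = 30780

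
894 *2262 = 2022228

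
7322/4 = 3661/2 = 1830.50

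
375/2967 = 125/989= 0.13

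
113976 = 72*1583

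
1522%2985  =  1522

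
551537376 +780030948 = 1331568324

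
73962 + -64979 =8983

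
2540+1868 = 4408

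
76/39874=38/19937=0.00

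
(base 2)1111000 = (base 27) 4c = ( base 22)5a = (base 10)120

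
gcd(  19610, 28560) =10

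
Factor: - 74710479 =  - 3^1 * 43^1*131^1*4421^1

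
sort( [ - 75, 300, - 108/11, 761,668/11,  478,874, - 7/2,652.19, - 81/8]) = [ - 75, - 81/8, - 108/11, - 7/2,668/11, 300, 478, 652.19,761 , 874]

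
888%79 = 19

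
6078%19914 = 6078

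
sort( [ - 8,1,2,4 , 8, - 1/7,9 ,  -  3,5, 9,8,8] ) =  [  -  8, - 3, - 1/7,1,2 , 4, 5, 8,8, 8, 9 , 9]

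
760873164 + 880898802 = 1641771966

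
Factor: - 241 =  - 241^1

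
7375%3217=941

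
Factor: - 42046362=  - 2^1 *3^2 * 2335909^1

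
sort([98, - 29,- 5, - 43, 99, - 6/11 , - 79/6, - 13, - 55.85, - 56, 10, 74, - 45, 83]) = [ - 56, - 55.85,-45, - 43, - 29, - 79/6, - 13, - 5, - 6/11,10,74,83,  98, 99]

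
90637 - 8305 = 82332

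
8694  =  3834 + 4860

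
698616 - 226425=472191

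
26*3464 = 90064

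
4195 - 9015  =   - 4820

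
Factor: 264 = 2^3 * 3^1 * 11^1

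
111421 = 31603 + 79818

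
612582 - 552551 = 60031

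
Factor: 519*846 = 2^1*3^3*47^1* 173^1  =  439074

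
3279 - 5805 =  - 2526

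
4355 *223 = 971165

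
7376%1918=1622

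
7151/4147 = 1  +  3004/4147 = 1.72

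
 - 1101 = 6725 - 7826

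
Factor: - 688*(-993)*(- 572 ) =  - 2^6 * 3^1*11^1 * 13^1*43^1  *  331^1=- 390781248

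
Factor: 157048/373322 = 78524/186661  =  2^2*67^1*73^( - 1)*293^1*2557^(-1)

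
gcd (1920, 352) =32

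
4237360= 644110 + 3593250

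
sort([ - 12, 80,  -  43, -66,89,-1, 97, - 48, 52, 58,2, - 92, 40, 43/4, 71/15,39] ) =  [ - 92, - 66, - 48,  -  43 , - 12, - 1,2,71/15 , 43/4, 39, 40,52, 58, 80,89,  97]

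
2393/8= 2393/8 =299.12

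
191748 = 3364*57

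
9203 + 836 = 10039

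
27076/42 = 644 + 2/3 = 644.67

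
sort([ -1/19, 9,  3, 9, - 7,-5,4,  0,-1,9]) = [- 7, - 5, - 1, - 1/19, 0 , 3, 4, 9, 9,9] 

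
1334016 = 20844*64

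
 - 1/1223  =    -  1 + 1222/1223 = - 0.00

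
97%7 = 6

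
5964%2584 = 796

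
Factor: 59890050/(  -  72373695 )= - 2^1*3^2* 5^1 * 11^1 * 37^1*109^1*1459^(-1) *3307^( - 1) = - 3992670/4824913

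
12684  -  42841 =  - 30157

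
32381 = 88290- 55909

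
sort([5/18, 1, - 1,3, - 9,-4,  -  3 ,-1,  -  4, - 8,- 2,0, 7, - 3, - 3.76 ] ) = [ - 9,-8,-4 , - 4,-3.76  , - 3,  -  3, -2, -1,-1,0,5/18,1,3,7]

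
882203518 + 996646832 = 1878850350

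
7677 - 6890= 787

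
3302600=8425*392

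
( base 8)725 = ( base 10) 469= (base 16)1d5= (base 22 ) l7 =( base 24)JD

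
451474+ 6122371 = 6573845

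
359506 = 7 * 51358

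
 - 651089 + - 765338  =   -1416427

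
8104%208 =200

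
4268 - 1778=2490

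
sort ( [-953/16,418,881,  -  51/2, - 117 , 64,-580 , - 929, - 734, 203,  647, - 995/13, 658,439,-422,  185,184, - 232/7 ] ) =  [  -  929, - 734, - 580, - 422, - 117, - 995/13,-953/16,  -  232/7 ,  -  51/2,64,184, 185, 203,418,439,647,658,881]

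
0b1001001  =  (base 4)1021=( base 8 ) 111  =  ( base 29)2f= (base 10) 73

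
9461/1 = 9461 =9461.00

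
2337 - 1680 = 657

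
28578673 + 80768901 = 109347574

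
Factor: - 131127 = -3^1*109^1  *401^1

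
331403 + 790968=1122371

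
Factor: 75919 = 31^2*79^1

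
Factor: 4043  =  13^1*311^1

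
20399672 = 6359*3208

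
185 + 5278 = 5463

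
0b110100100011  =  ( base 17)BAE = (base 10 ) 3363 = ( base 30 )3M3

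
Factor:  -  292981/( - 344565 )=3^( - 2) * 5^( - 1)*19^( - 1) *727^1 = 727/855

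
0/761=0  =  0.00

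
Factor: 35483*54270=2^1*3^4*5^1* 7^1*  37^1*67^1*137^1 = 1925662410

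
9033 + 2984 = 12017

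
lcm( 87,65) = 5655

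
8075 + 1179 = 9254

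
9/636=3/212 = 0.01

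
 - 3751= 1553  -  5304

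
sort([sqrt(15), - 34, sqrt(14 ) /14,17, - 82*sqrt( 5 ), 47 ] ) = [-82*sqrt( 5),-34,sqrt( 14 )/14, sqrt( 15),  17,47]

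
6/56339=6/56339 = 0.00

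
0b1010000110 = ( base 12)45a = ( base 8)1206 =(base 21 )19G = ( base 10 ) 646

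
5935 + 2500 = 8435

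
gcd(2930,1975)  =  5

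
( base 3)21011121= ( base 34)4hp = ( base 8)12153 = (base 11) 3A22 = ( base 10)5227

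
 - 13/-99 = 13/99 = 0.13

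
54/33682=27/16841 = 0.00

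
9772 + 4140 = 13912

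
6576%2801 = 974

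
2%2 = 0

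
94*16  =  1504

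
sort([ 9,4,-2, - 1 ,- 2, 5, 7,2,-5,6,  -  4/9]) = [ -5, -2, - 2, - 1  ,-4/9, 2,4, 5, 6,7,  9 ]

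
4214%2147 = 2067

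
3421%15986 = 3421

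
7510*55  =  413050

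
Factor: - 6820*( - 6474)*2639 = 2^3*3^1*5^1*7^1*11^1*13^2*29^1 * 31^1*83^1 = 116518922520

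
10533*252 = 2654316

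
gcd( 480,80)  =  80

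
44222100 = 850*52026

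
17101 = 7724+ 9377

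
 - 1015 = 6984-7999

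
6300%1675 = 1275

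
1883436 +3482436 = 5365872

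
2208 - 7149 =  - 4941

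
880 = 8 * 110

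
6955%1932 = 1159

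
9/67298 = 9/67298 = 0.00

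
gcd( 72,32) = 8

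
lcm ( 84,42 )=84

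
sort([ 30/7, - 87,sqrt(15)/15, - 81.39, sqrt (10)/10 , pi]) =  [ - 87 ,  -  81.39, sqrt(15) /15, sqrt( 10 )/10,  pi , 30/7]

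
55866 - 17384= 38482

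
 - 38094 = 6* ( - 6349 ) 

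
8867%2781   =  524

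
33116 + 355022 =388138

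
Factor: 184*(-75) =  - 13800 = - 2^3*3^1*5^2*23^1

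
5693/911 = 6 + 227/911 = 6.25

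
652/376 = 1 + 69/94 = 1.73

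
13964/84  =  166 + 5/21 = 166.24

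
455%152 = 151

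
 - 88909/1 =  - 88909 = -  88909.00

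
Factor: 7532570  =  2^1*5^1*753257^1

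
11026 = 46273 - 35247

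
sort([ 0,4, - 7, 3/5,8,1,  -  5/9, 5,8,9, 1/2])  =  [ - 7,-5/9, 0,1/2,3/5,1, 4,5,8, 8,9]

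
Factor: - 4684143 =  - 3^1 * 919^1*1699^1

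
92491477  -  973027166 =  - 880535689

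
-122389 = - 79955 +-42434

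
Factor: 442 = 2^1*13^1*17^1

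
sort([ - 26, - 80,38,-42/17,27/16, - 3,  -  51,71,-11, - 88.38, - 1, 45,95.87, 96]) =[ - 88.38,-80 , - 51, - 26, - 11 , - 3, -42/17, - 1,  27/16,  38,45,71,95.87,96 ] 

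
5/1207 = 5/1207 = 0.00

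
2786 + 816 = 3602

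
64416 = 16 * 4026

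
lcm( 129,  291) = 12513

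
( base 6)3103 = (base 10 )687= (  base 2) 1010101111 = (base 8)1257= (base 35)jm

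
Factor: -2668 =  - 2^2*23^1*29^1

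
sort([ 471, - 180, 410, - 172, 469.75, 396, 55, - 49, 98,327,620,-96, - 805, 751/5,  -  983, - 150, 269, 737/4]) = [ - 983, - 805, - 180, - 172, - 150, -96, - 49, 55,  98 , 751/5, 737/4 , 269,  327, 396,410, 469.75,  471 , 620]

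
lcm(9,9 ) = 9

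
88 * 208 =18304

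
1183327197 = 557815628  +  625511569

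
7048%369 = 37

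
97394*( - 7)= - 681758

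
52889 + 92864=145753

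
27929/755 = 36+ 749/755 = 36.99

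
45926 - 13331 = 32595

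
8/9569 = 8/9569 = 0.00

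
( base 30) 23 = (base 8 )77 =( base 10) 63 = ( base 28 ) 27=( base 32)1v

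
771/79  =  771/79=9.76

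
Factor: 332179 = 332179^1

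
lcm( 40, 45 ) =360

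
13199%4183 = 650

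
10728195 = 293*36615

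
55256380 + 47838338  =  103094718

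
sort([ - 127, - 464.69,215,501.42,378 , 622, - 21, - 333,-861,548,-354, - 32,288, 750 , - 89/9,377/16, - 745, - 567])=[ - 861, - 745, - 567, - 464.69 ,-354, - 333, - 127 , - 32, - 21 , -89/9,377/16, 215, 288, 378,501.42,  548,622,750]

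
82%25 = 7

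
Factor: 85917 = 3^1 * 13^1*2203^1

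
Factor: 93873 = 3^1*13^1* 29^1*83^1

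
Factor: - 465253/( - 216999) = 521/243 = 3^( - 5 )*521^1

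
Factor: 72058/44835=10294/6405= 2^1*3^( - 1 ) * 5^(-1 )*7^( - 1)*61^( - 1)*5147^1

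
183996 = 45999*4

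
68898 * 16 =1102368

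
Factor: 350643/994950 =116881/331650=2^( - 1 )*3^( - 2) * 5^( - 2) * 11^( - 1) * 67^ ( - 1 )* 116881^1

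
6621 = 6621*1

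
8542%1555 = 767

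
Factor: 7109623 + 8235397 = 2^2 * 5^1*109^1*7039^1=15345020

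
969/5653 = 969/5653 = 0.17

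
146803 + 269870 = 416673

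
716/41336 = 179/10334 = 0.02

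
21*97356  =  2044476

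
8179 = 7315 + 864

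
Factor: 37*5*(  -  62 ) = -11470=- 2^1*5^1*31^1 * 37^1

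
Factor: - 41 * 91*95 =  -  5^1*7^1*13^1* 19^1 * 41^1=- 354445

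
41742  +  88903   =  130645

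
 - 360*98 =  - 35280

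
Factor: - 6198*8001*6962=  - 345246958476 = -  2^2*3^3*7^1*59^2*127^1*1033^1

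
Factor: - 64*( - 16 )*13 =13312 =2^10*13^1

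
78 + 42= 120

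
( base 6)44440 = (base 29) 7ba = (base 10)6216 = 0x1848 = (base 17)148b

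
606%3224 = 606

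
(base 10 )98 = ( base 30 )38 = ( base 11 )8a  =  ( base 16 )62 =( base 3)10122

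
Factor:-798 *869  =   - 2^1*3^1*7^1*11^1 * 19^1*79^1 = -693462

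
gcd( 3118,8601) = 1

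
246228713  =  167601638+78627075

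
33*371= 12243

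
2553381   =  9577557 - 7024176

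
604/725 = 604/725  =  0.83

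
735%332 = 71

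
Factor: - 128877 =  - 3^1 * 7^1*17^1*19^2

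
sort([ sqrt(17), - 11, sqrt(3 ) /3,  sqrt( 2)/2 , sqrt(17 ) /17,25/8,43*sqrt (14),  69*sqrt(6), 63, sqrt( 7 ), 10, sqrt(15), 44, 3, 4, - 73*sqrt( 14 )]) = [ - 73 * sqrt(14), - 11,  sqrt(17)/17,sqrt( 3)/3,sqrt(2 )/2, sqrt(7 ), 3, 25/8,sqrt(15), 4, sqrt ( 17), 10,44, 63, 43*sqrt(14), 69*sqrt(6)]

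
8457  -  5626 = 2831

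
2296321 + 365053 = 2661374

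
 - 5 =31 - 36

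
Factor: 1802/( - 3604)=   -2^( - 1 ) = -1/2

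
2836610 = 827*3430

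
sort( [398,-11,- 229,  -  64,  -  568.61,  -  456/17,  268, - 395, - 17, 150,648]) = [ - 568.61, - 395,  -  229, - 64, - 456/17, - 17, - 11, 150,  268,398,648 ]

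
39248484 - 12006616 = 27241868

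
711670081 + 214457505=926127586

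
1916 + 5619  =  7535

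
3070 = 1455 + 1615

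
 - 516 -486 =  - 1002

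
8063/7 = 8063/7 = 1151.86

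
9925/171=58 + 7/171 = 58.04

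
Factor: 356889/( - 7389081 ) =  - 3^( - 1)*7^( - 1 ) * 13^1*19^( - 1)*6173^( - 1)  *  9151^1 = - 118963/2463027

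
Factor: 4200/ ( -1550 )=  - 84/31 = - 2^2*3^1*7^1*31^ ( - 1)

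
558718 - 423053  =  135665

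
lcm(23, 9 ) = 207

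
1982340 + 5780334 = 7762674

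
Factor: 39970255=5^1*13^1 * 614927^1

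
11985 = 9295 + 2690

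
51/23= 2+5/23= 2.22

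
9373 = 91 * 103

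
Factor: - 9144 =-2^3 * 3^2*127^1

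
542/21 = 25+ 17/21 =25.81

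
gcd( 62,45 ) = 1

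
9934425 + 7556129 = 17490554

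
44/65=44/65 = 0.68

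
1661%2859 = 1661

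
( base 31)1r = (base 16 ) 3A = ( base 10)58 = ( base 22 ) 2E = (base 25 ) 28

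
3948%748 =208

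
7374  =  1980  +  5394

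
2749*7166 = 19699334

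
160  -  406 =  - 246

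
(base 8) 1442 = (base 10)802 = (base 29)rj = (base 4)30202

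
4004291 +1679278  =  5683569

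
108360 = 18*6020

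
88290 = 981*90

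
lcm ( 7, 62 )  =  434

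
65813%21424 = 1541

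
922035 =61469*15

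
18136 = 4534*4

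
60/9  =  6 + 2/3 = 6.67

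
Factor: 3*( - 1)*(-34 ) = 102= 2^1*3^1*17^1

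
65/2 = 65/2 = 32.50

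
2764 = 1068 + 1696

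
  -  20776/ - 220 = 94 + 24/55  =  94.44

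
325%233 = 92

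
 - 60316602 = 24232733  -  84549335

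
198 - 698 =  - 500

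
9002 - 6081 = 2921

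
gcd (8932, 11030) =2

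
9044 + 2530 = 11574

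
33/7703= 33/7703  =  0.00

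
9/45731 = 9/45731 = 0.00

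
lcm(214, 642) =642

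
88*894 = 78672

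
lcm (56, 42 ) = 168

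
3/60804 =1/20268 = 0.00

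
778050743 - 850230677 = -72179934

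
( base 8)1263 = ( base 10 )691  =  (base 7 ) 2005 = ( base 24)14j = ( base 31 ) M9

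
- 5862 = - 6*977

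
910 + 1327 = 2237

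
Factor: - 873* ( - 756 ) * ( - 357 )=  - 235615716 =- 2^2  *3^6 * 7^2  *17^1 * 97^1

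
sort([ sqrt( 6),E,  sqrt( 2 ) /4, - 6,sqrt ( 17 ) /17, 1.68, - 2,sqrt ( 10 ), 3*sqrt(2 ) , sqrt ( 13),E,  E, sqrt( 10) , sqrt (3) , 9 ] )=[ - 6, -2, sqrt( 17)/17, sqrt( 2 )/4, 1.68,sqrt (3),sqrt( 6 ) , E, E,E, sqrt( 10),sqrt(10),sqrt ( 13),3*sqrt( 2), 9 ]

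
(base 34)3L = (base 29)47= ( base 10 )123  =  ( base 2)1111011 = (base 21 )5i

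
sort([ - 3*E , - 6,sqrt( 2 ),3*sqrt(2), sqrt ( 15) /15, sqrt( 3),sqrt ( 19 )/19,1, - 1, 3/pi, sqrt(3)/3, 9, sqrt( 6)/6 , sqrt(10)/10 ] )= [- 3*E, - 6, - 1, sqrt (19)/19,sqrt(15 )/15, sqrt( 10)/10,sqrt (6 )/6,sqrt( 3)/3, 3/pi,  1,sqrt(2), sqrt(3 ),3*sqrt( 2),9]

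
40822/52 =20411/26 = 785.04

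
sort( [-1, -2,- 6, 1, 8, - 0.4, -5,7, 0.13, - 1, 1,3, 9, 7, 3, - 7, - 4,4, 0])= [- 7 , -6, - 5, - 4, - 2, - 1, - 1,  -  0.4,0,0.13,  1 , 1 , 3,3, 4,7, 7,8 , 9 ]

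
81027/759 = 106 + 191/253 =106.75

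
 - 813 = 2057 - 2870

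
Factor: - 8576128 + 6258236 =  - 2^2*579473^1 = - 2317892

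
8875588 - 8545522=330066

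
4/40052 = 1/10013 = 0.00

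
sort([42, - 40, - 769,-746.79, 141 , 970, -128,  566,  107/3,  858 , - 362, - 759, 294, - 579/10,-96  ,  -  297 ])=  [-769,-759,-746.79, - 362, - 297, - 128,-96, - 579/10, - 40,107/3,42, 141,  294,566, 858,970 ] 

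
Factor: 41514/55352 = 3/4 = 2^( - 2)*3^1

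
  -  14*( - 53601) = 750414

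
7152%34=12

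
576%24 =0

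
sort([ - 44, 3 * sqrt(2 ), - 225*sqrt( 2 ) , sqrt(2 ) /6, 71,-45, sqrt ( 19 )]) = [ - 225*sqrt(2), - 45, - 44,sqrt( 2) /6,3 * sqrt( 2), sqrt(19 ), 71]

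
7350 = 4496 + 2854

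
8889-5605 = 3284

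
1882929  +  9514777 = 11397706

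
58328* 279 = 16273512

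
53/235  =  53/235 = 0.23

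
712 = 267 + 445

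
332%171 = 161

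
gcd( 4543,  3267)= 11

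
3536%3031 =505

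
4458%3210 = 1248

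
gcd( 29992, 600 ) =8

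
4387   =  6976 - 2589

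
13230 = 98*135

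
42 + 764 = 806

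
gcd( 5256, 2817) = 9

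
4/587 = 4/587 = 0.01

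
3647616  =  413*8832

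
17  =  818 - 801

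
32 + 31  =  63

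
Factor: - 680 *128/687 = -87040/687  =  -  2^10*3^( - 1) * 5^1*17^1 * 229^( - 1)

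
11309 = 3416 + 7893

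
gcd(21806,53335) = 1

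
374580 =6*62430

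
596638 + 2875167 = 3471805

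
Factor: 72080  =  2^4*5^1*17^1*53^1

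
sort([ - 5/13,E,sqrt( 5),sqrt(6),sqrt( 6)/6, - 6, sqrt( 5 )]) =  [ - 6, - 5/13,sqrt(6)/6, sqrt(5),sqrt( 5 ), sqrt( 6), E ]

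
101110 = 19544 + 81566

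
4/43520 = 1/10880  =  0.00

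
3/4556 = 3/4556= 0.00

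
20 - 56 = - 36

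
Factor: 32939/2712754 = 2^( - 1 )* 11^( - 1)*32939^1 *123307^( - 1 ) 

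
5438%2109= 1220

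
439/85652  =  439/85652 =0.01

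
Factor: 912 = 2^4* 3^1 * 19^1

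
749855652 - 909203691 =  - 159348039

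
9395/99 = 94 + 89/99  =  94.90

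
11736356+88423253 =100159609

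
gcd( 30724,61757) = 1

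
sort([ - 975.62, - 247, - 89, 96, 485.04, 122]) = [ - 975.62, - 247,-89,  96,122,  485.04]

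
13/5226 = 1/402 = 0.00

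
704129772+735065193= 1439194965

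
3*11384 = 34152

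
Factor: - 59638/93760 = -29819/46880 = - 2^( - 5)*5^( - 1 ) * 293^( - 1)*29819^1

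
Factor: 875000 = 2^3*5^6*7^1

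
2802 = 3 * 934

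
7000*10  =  70000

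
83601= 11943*7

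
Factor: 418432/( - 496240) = -26152/31015 = - 2^3*5^( - 1 )*7^1 * 467^1*6203^( - 1 ) 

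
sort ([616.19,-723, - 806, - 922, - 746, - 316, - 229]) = [ - 922,-806 , - 746, - 723,-316  ,-229, 616.19 ]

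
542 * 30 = 16260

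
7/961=7/961 =0.01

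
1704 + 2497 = 4201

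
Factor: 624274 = 2^1 * 7^1*17^1*43^1* 61^1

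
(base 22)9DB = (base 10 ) 4653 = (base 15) 15a3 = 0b1001000101101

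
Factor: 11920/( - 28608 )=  - 2^(  -  2)*3^(- 1)*5^1 = -  5/12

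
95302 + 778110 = 873412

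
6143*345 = 2119335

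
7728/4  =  1932 = 1932.00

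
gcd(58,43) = 1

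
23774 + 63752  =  87526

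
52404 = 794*66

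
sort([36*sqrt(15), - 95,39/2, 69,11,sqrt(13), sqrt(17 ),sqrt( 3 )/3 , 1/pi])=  [ - 95, 1/pi , sqrt ( 3 ) /3, sqrt( 13 ),sqrt(17), 11 , 39/2, 69,36*sqrt(15)] 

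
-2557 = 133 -2690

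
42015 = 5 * 8403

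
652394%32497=2454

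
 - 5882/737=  - 8 + 14/737 =- 7.98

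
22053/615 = 35+176/205 = 35.86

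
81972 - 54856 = 27116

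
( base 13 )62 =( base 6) 212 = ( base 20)40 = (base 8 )120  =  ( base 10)80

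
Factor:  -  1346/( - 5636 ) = 673/2818 = 2^( - 1) * 673^1 * 1409^( - 1)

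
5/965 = 1/193 = 0.01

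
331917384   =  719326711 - 387409327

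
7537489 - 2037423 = 5500066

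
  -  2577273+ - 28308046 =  - 30885319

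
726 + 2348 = 3074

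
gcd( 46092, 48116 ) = 92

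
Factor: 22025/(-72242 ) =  - 25/82= -2^(-1 )*5^2*41^ ( - 1) 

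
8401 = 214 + 8187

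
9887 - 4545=5342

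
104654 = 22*4757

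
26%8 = 2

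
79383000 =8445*9400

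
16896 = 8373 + 8523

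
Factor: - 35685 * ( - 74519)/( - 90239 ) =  - 2659210515/90239 =- 3^2*5^1 * 13^1*43^1*61^1*1733^1*90239^( - 1 )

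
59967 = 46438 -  - 13529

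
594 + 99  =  693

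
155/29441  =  155/29441 = 0.01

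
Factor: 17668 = 2^2*7^1 * 631^1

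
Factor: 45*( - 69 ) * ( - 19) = 58995=3^3*5^1 * 19^1*23^1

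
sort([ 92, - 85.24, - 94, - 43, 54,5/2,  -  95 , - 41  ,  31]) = [  -  95  , - 94, - 85.24, - 43, - 41 , 5/2,31,54,92] 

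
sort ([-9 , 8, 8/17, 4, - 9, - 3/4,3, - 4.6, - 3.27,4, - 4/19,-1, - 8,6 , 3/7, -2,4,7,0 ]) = [ - 9, - 9, - 8, - 4.6, - 3.27,-2, - 1, - 3/4, -4/19,0,3/7,8/17,3,4,4,4, 6,7,8]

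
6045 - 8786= - 2741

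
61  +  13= 74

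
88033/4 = 88033/4 = 22008.25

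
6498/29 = 224 + 2/29 = 224.07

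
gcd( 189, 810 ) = 27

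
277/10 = 277/10 = 27.70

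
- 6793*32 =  - 217376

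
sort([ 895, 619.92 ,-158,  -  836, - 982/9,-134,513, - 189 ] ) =[  -  836, - 189, - 158,-134,-982/9,513,619.92,895] 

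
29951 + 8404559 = 8434510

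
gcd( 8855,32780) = 55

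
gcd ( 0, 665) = 665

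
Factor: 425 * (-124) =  - 52700 = - 2^2 * 5^2*17^1*31^1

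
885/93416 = 885/93416 = 0.01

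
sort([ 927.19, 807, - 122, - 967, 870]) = [-967, - 122, 807,870, 927.19 ]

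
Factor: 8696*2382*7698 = 2^5*3^2*  397^1*1087^1*1283^1= 159455386656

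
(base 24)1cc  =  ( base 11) 727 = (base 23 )1f2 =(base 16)36c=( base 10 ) 876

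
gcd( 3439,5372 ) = 1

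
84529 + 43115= 127644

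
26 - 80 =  - 54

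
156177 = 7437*21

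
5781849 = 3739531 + 2042318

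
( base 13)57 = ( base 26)2k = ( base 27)2I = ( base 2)1001000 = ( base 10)72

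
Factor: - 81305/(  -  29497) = 5^1 * 7^1*13^(  -  1 )*23^1 * 101^1*2269^( -1)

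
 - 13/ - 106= 13/106 = 0.12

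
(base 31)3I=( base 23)4J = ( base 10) 111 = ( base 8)157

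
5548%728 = 452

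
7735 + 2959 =10694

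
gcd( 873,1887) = 3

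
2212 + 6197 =8409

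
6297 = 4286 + 2011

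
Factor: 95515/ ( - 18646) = - 2^( - 1)*5^1*7^1*2729^1 * 9323^( - 1)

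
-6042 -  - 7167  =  1125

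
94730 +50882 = 145612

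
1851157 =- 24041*( - 77)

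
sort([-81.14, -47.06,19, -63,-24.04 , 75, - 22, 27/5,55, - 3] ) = [ - 81.14, - 63, - 47.06, - 24.04,-22, - 3,27/5, 19,55, 75 ] 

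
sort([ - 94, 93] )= [ - 94 , 93]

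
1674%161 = 64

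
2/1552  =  1/776= 0.00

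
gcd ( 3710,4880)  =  10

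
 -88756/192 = -463 + 35/48 = - 462.27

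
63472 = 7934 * 8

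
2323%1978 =345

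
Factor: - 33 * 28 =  - 2^2*3^1*7^1*11^1 = - 924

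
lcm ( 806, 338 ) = 10478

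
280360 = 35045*8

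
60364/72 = 15091/18 = 838.39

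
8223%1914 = 567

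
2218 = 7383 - 5165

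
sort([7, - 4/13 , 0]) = [ - 4/13 , 0,  7]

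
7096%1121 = 370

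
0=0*281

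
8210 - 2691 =5519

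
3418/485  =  3418/485 = 7.05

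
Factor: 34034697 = 3^2*17^1 * 181^1*1229^1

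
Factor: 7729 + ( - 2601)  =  2^3*641^1= 5128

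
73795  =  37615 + 36180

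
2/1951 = 2/1951 = 0.00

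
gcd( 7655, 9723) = 1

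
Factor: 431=431^1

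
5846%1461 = 2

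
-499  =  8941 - 9440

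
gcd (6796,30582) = 3398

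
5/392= 5/392 = 0.01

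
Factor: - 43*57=- 3^1*19^1 * 43^1 = -  2451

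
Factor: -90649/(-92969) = 13^1*19^1*31^( - 1)*367^1*2999^( -1 ) 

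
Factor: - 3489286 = -2^1 * 1744643^1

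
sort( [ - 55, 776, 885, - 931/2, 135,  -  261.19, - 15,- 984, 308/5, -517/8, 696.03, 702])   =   [-984 , -931/2, - 261.19, -517/8, - 55, - 15,  308/5,135, 696.03, 702, 776,885 ]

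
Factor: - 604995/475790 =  - 120999/95158= - 2^(-1) * 3^1*7^( - 2)*53^1*761^1*971^( - 1 )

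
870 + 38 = 908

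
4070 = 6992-2922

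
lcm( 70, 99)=6930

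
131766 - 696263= - 564497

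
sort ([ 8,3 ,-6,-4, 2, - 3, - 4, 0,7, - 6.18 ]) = [ - 6.18,-6,-4, - 4, - 3,0,2,3, 7,  8 ] 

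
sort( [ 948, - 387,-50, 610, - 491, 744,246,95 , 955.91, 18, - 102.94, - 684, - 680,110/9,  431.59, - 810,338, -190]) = [ -810, - 684, - 680, - 491, - 387, - 190, - 102.94, - 50,110/9,18, 95,246,338, 431.59,610, 744, 948,955.91 ]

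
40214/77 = 40214/77=522.26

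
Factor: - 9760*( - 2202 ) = 21491520 = 2^6*3^1*5^1*61^1*367^1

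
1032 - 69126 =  - 68094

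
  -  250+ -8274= - 8524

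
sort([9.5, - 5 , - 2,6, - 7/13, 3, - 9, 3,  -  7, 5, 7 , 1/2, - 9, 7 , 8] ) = [ - 9,-9, - 7, - 5, - 2, - 7/13,1/2, 3,3,5, 6, 7,  7,8, 9.5] 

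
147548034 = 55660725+91887309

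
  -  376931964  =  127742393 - 504674357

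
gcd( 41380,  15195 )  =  5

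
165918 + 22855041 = 23020959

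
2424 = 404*6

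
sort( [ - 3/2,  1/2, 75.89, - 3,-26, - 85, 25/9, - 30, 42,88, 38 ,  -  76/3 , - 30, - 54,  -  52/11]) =[-85,-54, - 30,-30, - 26,-76/3,  -  52/11,  -  3, - 3/2, 1/2,  25/9 , 38, 42,75.89, 88]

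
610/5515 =122/1103 =0.11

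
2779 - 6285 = -3506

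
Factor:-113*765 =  - 86445 = - 3^2*5^1*17^1*113^1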